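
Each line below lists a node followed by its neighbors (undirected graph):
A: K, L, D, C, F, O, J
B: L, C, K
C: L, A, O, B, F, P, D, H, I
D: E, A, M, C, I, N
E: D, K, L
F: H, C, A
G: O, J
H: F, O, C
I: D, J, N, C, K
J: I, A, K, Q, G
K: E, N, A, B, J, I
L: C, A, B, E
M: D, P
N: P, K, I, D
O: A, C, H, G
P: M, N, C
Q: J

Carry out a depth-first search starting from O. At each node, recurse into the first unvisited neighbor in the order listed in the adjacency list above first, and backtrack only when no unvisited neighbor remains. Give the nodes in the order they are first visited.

Visit O
O → A
A → K
K → E
E → D
D → M
M → P
P → N
N → I
I → J
J → Q
J → G
I → C
C → L
L → B
C → F
F → H

O A K E D M P N I J Q G C L B F H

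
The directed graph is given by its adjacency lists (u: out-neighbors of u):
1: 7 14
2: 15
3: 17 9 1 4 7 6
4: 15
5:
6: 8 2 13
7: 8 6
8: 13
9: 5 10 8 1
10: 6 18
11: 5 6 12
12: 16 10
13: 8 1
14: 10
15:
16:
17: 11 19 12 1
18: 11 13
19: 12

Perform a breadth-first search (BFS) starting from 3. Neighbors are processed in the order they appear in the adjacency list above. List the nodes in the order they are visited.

Visit 3; enqueue 17, 9, 1, 4, 7, 6 → queue [17, 9, 1, 4, 7, 6]
Visit 17; enqueue 11, 19, 12 → queue [9, 1, 4, 7, 6, 11, 19, 12]
Visit 9; enqueue 5, 10, 8 → queue [1, 4, 7, 6, 11, 19, 12, 5, 10, 8]
Visit 1; enqueue 14 → queue [4, 7, 6, 11, 19, 12, 5, 10, 8, 14]
Visit 4; enqueue 15 → queue [7, 6, 11, 19, 12, 5, 10, 8, 14, 15]
Visit 7 → queue [6, 11, 19, 12, 5, 10, 8, 14, 15]
Visit 6; enqueue 2, 13 → queue [11, 19, 12, 5, 10, 8, 14, 15, 2, 13]
Visit 11 → queue [19, 12, 5, 10, 8, 14, 15, 2, 13]
Visit 19 → queue [12, 5, 10, 8, 14, 15, 2, 13]
Visit 12; enqueue 16 → queue [5, 10, 8, 14, 15, 2, 13, 16]
Visit 5 → queue [10, 8, 14, 15, 2, 13, 16]
Visit 10; enqueue 18 → queue [8, 14, 15, 2, 13, 16, 18]
Visit 8 → queue [14, 15, 2, 13, 16, 18]
Visit 14 → queue [15, 2, 13, 16, 18]
Visit 15 → queue [2, 13, 16, 18]
Visit 2 → queue [13, 16, 18]
Visit 13 → queue [16, 18]
Visit 16 → queue [18]
Visit 18 → queue []

3 → 17 → 9 → 1 → 4 → 7 → 6 → 11 → 19 → 12 → 5 → 10 → 8 → 14 → 15 → 2 → 13 → 16 → 18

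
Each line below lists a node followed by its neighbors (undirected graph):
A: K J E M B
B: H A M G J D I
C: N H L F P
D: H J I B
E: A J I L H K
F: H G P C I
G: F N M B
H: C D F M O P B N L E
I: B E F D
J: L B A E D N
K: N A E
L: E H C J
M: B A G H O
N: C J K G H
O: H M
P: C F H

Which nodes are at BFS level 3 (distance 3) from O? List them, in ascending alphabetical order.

I, J, K

Level 0: O
Level 1: H, M
Level 2: A, B, C, D, E, F, G, L, N, P
Level 3: I, J, K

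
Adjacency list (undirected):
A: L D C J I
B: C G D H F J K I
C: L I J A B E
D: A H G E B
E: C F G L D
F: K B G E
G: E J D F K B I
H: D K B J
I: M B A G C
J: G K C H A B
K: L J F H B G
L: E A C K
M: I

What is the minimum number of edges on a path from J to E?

2

Level 0: J
Level 1: A, B, C, G, H, K
Level 2: D, E, F, I, L
Level 3: M
E first appears at level 2.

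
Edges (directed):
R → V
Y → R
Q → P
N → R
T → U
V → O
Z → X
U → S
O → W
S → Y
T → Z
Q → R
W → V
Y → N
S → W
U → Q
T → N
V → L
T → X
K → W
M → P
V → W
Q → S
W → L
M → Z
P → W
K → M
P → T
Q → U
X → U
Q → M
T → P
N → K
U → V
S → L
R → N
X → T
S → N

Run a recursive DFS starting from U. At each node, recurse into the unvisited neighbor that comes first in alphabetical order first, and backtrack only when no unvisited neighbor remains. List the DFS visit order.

Visit U
U → Q
Q → M
M → P
P → T
T → N
N → K
K → W
W → L
W → V
V → O
N → R
T → X
T → Z
Q → S
S → Y

U, Q, M, P, T, N, K, W, L, V, O, R, X, Z, S, Y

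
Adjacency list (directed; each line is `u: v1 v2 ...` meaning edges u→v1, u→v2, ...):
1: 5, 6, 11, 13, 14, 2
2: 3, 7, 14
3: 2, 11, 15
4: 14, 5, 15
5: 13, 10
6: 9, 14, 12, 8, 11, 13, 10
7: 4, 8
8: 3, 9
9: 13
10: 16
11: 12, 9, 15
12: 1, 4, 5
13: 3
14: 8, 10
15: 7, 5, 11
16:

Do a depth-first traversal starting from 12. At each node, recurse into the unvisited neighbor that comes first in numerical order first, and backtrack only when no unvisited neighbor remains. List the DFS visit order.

Visit 12
12 → 1
1 → 2
2 → 3
3 → 11
11 → 9
9 → 13
11 → 15
15 → 5
5 → 10
10 → 16
15 → 7
7 → 4
4 → 14
14 → 8
1 → 6

12 1 2 3 11 9 13 15 5 10 16 7 4 14 8 6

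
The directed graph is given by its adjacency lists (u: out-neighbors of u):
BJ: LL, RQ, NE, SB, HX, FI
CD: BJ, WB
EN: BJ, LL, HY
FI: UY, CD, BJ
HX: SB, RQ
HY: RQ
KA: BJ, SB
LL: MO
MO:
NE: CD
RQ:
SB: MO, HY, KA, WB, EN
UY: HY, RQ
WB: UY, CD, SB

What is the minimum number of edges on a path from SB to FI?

3

Level 0: SB
Level 1: EN, HY, KA, MO, WB
Level 2: BJ, CD, LL, RQ, UY
Level 3: FI, HX, NE
FI first appears at level 3.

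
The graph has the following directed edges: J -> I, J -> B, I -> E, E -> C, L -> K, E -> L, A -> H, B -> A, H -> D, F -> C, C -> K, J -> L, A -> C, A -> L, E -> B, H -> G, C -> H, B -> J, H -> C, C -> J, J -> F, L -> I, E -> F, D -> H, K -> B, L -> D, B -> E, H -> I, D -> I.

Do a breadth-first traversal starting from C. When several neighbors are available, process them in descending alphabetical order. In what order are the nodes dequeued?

Visit C; enqueue K, J, H → queue [K, J, H]
Visit K; enqueue B → queue [J, H, B]
Visit J; enqueue L, I, F → queue [H, B, L, I, F]
Visit H; enqueue G, D → queue [B, L, I, F, G, D]
Visit B; enqueue E, A → queue [L, I, F, G, D, E, A]
Visit L → queue [I, F, G, D, E, A]
Visit I → queue [F, G, D, E, A]
Visit F → queue [G, D, E, A]
Visit G → queue [D, E, A]
Visit D → queue [E, A]
Visit E → queue [A]
Visit A → queue []

C, K, J, H, B, L, I, F, G, D, E, A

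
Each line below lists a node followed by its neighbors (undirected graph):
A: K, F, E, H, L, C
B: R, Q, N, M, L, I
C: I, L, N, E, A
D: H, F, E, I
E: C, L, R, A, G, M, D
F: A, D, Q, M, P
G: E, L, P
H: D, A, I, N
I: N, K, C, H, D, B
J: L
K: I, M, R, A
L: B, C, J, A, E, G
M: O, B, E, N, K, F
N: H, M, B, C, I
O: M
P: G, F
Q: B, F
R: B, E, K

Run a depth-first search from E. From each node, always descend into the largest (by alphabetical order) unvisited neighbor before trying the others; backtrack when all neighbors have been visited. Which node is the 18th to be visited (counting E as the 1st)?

A

Visit E
E → R
R → K
K → M
M → O
M → N
N → I
I → H
H → D
D → F
F → Q
Q → B
B → L
L → J
L → G
G → P
L → C
C → A

Visit order: E, R, K, M, O, N, I, H, D, F, Q, B, L, J, G, P, C, A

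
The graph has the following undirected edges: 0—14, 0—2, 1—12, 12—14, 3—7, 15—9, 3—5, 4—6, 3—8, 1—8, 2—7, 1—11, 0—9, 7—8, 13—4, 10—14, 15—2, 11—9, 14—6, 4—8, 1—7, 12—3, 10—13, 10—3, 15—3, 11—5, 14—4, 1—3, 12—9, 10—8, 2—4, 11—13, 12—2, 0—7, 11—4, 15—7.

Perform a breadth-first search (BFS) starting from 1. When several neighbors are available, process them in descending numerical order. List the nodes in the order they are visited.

Visit 1; enqueue 12, 11, 8, 7, 3 → queue [12, 11, 8, 7, 3]
Visit 12; enqueue 14, 9, 2 → queue [11, 8, 7, 3, 14, 9, 2]
Visit 11; enqueue 13, 5, 4 → queue [8, 7, 3, 14, 9, 2, 13, 5, 4]
Visit 8; enqueue 10 → queue [7, 3, 14, 9, 2, 13, 5, 4, 10]
Visit 7; enqueue 15, 0 → queue [3, 14, 9, 2, 13, 5, 4, 10, 15, 0]
Visit 3 → queue [14, 9, 2, 13, 5, 4, 10, 15, 0]
Visit 14; enqueue 6 → queue [9, 2, 13, 5, 4, 10, 15, 0, 6]
Visit 9 → queue [2, 13, 5, 4, 10, 15, 0, 6]
Visit 2 → queue [13, 5, 4, 10, 15, 0, 6]
Visit 13 → queue [5, 4, 10, 15, 0, 6]
Visit 5 → queue [4, 10, 15, 0, 6]
Visit 4 → queue [10, 15, 0, 6]
Visit 10 → queue [15, 0, 6]
Visit 15 → queue [0, 6]
Visit 0 → queue [6]
Visit 6 → queue []

1, 12, 11, 8, 7, 3, 14, 9, 2, 13, 5, 4, 10, 15, 0, 6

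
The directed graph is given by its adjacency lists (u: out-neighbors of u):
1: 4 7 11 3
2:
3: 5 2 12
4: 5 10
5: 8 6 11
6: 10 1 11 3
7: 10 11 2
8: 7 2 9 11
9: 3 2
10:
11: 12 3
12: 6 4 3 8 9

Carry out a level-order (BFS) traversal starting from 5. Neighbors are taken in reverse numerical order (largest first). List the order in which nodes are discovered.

5 11 8 6 12 3 9 7 2 10 1 4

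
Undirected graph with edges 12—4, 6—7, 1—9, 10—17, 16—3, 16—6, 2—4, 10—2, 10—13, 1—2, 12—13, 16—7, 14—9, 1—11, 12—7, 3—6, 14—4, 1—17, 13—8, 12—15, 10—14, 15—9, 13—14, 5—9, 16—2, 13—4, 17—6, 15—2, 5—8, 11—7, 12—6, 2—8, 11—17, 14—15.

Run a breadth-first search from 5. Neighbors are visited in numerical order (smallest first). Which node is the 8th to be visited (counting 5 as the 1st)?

Visit 5; enqueue 8, 9 → queue [8, 9]
Visit 8; enqueue 2, 13 → queue [9, 2, 13]
Visit 9; enqueue 1, 14, 15 → queue [2, 13, 1, 14, 15]
Visit 2; enqueue 4, 10, 16 → queue [13, 1, 14, 15, 4, 10, 16]
Visit 13; enqueue 12 → queue [1, 14, 15, 4, 10, 16, 12]
Visit 1; enqueue 11, 17 → queue [14, 15, 4, 10, 16, 12, 11, 17]
Visit 14 → queue [15, 4, 10, 16, 12, 11, 17]
Visit 15 → queue [4, 10, 16, 12, 11, 17]
Visit 4 → queue [10, 16, 12, 11, 17]
Visit 10 → queue [16, 12, 11, 17]
Visit 16; enqueue 3, 6, 7 → queue [12, 11, 17, 3, 6, 7]
Visit 12 → queue [11, 17, 3, 6, 7]
Visit 11 → queue [17, 3, 6, 7]
Visit 17 → queue [3, 6, 7]
Visit 3 → queue [6, 7]
Visit 6 → queue [7]
Visit 7 → queue []

Visit order: 5, 8, 9, 2, 13, 1, 14, 15, 4, 10, 16, 12, 11, 17, 3, 6, 7

15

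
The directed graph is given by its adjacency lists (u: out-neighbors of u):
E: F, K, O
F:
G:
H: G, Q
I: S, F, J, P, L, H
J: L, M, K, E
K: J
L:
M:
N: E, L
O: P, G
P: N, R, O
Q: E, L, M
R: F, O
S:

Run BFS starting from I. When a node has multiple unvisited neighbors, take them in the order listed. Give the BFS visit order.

I, S, F, J, P, L, H, M, K, E, N, R, O, G, Q

Visit I; enqueue S, F, J, P, L, H → queue [S, F, J, P, L, H]
Visit S → queue [F, J, P, L, H]
Visit F → queue [J, P, L, H]
Visit J; enqueue M, K, E → queue [P, L, H, M, K, E]
Visit P; enqueue N, R, O → queue [L, H, M, K, E, N, R, O]
Visit L → queue [H, M, K, E, N, R, O]
Visit H; enqueue G, Q → queue [M, K, E, N, R, O, G, Q]
Visit M → queue [K, E, N, R, O, G, Q]
Visit K → queue [E, N, R, O, G, Q]
Visit E → queue [N, R, O, G, Q]
Visit N → queue [R, O, G, Q]
Visit R → queue [O, G, Q]
Visit O → queue [G, Q]
Visit G → queue [Q]
Visit Q → queue []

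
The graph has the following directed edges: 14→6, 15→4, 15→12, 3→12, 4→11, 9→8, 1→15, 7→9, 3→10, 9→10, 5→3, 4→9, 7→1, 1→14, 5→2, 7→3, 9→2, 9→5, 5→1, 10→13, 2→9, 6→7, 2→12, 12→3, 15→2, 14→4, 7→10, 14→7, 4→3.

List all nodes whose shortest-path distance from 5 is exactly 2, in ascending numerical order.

9, 10, 12, 14, 15

Level 0: 5
Level 1: 1, 2, 3
Level 2: 9, 10, 12, 14, 15
Level 3: 4, 6, 7, 8, 13
Level 4: 11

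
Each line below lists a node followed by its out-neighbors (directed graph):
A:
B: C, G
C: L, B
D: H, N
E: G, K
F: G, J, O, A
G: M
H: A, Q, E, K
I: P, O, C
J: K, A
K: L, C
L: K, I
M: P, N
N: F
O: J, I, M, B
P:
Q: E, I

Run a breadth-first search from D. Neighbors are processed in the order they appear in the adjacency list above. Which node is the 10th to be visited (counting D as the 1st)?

G

Visit D; enqueue H, N → queue [H, N]
Visit H; enqueue A, Q, E, K → queue [N, A, Q, E, K]
Visit N; enqueue F → queue [A, Q, E, K, F]
Visit A → queue [Q, E, K, F]
Visit Q; enqueue I → queue [E, K, F, I]
Visit E; enqueue G → queue [K, F, I, G]
Visit K; enqueue L, C → queue [F, I, G, L, C]
Visit F; enqueue J, O → queue [I, G, L, C, J, O]
Visit I; enqueue P → queue [G, L, C, J, O, P]
Visit G; enqueue M → queue [L, C, J, O, P, M]
Visit L → queue [C, J, O, P, M]
Visit C; enqueue B → queue [J, O, P, M, B]
Visit J → queue [O, P, M, B]
Visit O → queue [P, M, B]
Visit P → queue [M, B]
Visit M → queue [B]
Visit B → queue []

Visit order: D, H, N, A, Q, E, K, F, I, G, L, C, J, O, P, M, B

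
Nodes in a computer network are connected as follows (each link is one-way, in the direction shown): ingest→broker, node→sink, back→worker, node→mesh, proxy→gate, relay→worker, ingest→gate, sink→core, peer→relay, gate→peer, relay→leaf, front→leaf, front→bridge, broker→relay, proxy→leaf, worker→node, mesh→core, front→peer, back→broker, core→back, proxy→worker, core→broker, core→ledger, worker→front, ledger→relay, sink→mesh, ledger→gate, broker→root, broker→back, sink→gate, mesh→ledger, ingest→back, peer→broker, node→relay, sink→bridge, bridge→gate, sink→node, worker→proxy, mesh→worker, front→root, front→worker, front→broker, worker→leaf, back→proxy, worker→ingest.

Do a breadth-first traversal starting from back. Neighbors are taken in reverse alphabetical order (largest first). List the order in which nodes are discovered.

Visit back; enqueue worker, proxy, broker → queue [worker, proxy, broker]
Visit worker; enqueue node, leaf, ingest, front → queue [proxy, broker, node, leaf, ingest, front]
Visit proxy; enqueue gate → queue [broker, node, leaf, ingest, front, gate]
Visit broker; enqueue root, relay → queue [node, leaf, ingest, front, gate, root, relay]
Visit node; enqueue sink, mesh → queue [leaf, ingest, front, gate, root, relay, sink, mesh]
Visit leaf → queue [ingest, front, gate, root, relay, sink, mesh]
Visit ingest → queue [front, gate, root, relay, sink, mesh]
Visit front; enqueue peer, bridge → queue [gate, root, relay, sink, mesh, peer, bridge]
Visit gate → queue [root, relay, sink, mesh, peer, bridge]
Visit root → queue [relay, sink, mesh, peer, bridge]
Visit relay → queue [sink, mesh, peer, bridge]
Visit sink; enqueue core → queue [mesh, peer, bridge, core]
Visit mesh; enqueue ledger → queue [peer, bridge, core, ledger]
Visit peer → queue [bridge, core, ledger]
Visit bridge → queue [core, ledger]
Visit core → queue [ledger]
Visit ledger → queue []

back -> worker -> proxy -> broker -> node -> leaf -> ingest -> front -> gate -> root -> relay -> sink -> mesh -> peer -> bridge -> core -> ledger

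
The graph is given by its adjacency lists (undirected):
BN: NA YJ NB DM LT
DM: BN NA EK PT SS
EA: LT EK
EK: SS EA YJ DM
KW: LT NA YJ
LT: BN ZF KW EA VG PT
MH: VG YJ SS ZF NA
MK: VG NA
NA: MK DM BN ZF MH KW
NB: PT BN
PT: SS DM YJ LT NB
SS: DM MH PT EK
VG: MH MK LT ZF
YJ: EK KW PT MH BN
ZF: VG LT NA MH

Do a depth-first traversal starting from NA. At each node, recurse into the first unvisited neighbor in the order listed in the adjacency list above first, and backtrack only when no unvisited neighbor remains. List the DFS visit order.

NA, MK, VG, MH, YJ, EK, SS, DM, BN, NB, PT, LT, ZF, KW, EA

Visit NA
NA → MK
MK → VG
VG → MH
MH → YJ
YJ → EK
EK → SS
SS → DM
DM → BN
BN → NB
NB → PT
PT → LT
LT → ZF
LT → KW
LT → EA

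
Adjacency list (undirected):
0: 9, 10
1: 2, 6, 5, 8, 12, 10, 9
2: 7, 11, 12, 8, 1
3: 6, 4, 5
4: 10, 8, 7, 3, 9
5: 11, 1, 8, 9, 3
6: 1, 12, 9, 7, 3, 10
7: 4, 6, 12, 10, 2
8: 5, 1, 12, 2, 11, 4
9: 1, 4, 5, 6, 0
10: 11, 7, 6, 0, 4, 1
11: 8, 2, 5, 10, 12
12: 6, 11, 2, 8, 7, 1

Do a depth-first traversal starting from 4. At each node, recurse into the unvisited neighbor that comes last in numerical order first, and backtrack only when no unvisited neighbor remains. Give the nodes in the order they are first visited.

Visit 4
4 → 10
10 → 11
11 → 12
12 → 8
8 → 5
5 → 9
9 → 6
6 → 7
7 → 2
2 → 1
6 → 3
9 → 0

4, 10, 11, 12, 8, 5, 9, 6, 7, 2, 1, 3, 0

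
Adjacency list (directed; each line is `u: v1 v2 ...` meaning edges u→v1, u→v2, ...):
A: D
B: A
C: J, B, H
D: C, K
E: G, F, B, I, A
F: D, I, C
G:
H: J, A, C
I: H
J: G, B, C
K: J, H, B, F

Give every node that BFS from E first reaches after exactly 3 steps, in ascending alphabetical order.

J, K

Level 0: E
Level 1: A, B, F, G, I
Level 2: C, D, H
Level 3: J, K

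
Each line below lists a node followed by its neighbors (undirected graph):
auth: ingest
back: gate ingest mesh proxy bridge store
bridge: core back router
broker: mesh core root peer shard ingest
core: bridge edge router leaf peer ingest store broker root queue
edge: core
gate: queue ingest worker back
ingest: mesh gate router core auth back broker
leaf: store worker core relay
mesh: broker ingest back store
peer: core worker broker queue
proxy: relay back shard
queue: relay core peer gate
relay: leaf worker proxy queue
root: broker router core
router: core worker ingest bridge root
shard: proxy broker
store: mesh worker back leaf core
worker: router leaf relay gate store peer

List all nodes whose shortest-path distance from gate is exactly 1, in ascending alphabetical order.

back, ingest, queue, worker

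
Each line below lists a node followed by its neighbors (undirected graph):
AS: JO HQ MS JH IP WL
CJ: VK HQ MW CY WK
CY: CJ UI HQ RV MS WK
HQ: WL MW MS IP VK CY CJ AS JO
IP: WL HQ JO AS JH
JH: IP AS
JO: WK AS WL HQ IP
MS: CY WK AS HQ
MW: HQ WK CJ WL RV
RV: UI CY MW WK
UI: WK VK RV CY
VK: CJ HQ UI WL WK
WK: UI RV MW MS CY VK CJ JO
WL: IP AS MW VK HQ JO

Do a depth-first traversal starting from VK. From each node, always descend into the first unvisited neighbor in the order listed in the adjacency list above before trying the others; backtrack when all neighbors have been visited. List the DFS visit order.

VK → CJ → HQ → WL → IP → JO → WK → UI → RV → CY → MS → AS → JH → MW

Visit VK
VK → CJ
CJ → HQ
HQ → WL
WL → IP
IP → JO
JO → WK
WK → UI
UI → RV
RV → CY
CY → MS
MS → AS
AS → JH
RV → MW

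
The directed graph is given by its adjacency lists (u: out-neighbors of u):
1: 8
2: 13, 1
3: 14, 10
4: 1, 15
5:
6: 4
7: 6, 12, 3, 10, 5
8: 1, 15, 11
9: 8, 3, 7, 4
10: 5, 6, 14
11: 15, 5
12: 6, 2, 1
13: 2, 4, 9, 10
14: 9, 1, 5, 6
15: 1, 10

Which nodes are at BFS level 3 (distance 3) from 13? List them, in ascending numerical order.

11, 12

Level 0: 13
Level 1: 2, 4, 9, 10
Level 2: 1, 3, 5, 6, 7, 8, 14, 15
Level 3: 11, 12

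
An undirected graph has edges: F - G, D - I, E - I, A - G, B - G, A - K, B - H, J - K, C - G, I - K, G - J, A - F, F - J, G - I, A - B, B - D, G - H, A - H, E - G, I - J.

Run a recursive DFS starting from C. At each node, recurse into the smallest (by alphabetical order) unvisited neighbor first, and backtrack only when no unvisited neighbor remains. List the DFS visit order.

C -> G -> A -> B -> D -> I -> E -> J -> F -> K -> H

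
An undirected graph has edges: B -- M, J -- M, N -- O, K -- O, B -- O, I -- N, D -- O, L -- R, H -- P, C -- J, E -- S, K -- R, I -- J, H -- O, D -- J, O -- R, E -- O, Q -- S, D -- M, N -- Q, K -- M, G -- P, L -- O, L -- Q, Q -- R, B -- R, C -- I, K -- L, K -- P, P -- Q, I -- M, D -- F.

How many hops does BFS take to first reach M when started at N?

2

Level 0: N
Level 1: I, O, Q
Level 2: B, C, D, E, H, J, K, L, M, P, R, S
Level 3: F, G
M first appears at level 2.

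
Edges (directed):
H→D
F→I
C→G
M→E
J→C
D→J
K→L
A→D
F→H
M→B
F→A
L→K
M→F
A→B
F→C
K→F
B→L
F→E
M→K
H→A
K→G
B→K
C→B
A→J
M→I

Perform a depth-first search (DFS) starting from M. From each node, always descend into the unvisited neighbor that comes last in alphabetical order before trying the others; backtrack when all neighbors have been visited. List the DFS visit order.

M, K, L, G, F, I, H, D, J, C, B, A, E

Visit M
M → K
K → L
K → G
K → F
F → I
F → H
H → D
D → J
J → C
C → B
H → A
F → E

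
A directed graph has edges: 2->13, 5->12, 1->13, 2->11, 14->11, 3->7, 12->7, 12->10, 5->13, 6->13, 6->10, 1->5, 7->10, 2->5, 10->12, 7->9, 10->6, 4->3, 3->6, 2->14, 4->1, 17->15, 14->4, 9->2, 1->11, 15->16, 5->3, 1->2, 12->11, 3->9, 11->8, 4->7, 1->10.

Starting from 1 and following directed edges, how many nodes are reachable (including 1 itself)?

BFS from 1 visits: 1, 13, 11, 10, 5, 2, 8, 12, 6, 3, 14, 7, 9, 4
Reachable nodes: 14 of 17 total.

14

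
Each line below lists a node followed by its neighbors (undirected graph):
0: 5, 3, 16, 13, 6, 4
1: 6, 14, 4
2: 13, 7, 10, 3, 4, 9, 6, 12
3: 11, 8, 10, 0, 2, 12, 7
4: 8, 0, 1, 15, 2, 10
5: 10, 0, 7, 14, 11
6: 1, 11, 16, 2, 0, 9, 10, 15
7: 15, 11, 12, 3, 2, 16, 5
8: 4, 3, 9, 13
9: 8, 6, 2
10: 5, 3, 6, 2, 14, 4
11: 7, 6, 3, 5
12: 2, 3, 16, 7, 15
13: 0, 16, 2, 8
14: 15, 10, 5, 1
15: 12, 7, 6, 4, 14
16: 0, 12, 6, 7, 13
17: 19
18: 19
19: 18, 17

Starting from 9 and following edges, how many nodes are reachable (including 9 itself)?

BFS from 9 visits: 9, 8, 6, 2, 13, 4, 3, 16, 15, 11, 10, 1, 0, 12, 7, 14, 5
Reachable nodes: 17 of 20 total.

17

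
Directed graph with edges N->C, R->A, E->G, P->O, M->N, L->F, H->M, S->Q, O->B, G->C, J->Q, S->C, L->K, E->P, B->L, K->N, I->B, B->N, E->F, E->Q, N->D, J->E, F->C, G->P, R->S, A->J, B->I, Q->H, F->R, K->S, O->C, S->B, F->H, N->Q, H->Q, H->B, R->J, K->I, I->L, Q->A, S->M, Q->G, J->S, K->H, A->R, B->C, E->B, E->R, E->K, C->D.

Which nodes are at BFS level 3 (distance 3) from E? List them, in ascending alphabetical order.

D, M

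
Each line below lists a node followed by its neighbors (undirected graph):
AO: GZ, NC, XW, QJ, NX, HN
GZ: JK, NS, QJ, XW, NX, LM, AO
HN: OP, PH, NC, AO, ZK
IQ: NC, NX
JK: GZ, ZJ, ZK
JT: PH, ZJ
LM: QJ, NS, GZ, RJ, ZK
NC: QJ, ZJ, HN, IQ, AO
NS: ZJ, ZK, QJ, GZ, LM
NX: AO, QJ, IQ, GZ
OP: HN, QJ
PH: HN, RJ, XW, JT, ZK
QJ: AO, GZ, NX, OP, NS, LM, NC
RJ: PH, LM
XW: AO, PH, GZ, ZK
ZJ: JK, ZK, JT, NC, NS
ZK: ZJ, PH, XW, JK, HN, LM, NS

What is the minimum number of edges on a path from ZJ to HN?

2

Level 0: ZJ
Level 1: JK, JT, NC, NS, ZK
Level 2: AO, GZ, HN, IQ, LM, PH, QJ, XW
Level 3: NX, OP, RJ
HN first appears at level 2.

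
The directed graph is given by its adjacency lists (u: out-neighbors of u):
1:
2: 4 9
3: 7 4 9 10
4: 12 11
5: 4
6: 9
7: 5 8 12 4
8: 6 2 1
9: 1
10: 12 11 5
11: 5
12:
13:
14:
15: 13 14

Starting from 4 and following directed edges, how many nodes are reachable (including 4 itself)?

4

BFS from 4 visits: 4, 12, 11, 5
Reachable nodes: 4 of 15 total.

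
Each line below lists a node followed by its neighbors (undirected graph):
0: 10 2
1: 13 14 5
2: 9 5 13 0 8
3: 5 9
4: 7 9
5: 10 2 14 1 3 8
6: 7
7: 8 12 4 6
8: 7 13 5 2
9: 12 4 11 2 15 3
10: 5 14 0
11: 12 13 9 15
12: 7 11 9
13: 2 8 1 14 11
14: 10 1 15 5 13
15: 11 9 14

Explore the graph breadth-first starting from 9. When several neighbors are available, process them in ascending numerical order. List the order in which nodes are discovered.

Visit 9; enqueue 2, 3, 4, 11, 12, 15 → queue [2, 3, 4, 11, 12, 15]
Visit 2; enqueue 0, 5, 8, 13 → queue [3, 4, 11, 12, 15, 0, 5, 8, 13]
Visit 3 → queue [4, 11, 12, 15, 0, 5, 8, 13]
Visit 4; enqueue 7 → queue [11, 12, 15, 0, 5, 8, 13, 7]
Visit 11 → queue [12, 15, 0, 5, 8, 13, 7]
Visit 12 → queue [15, 0, 5, 8, 13, 7]
Visit 15; enqueue 14 → queue [0, 5, 8, 13, 7, 14]
Visit 0; enqueue 10 → queue [5, 8, 13, 7, 14, 10]
Visit 5; enqueue 1 → queue [8, 13, 7, 14, 10, 1]
Visit 8 → queue [13, 7, 14, 10, 1]
Visit 13 → queue [7, 14, 10, 1]
Visit 7; enqueue 6 → queue [14, 10, 1, 6]
Visit 14 → queue [10, 1, 6]
Visit 10 → queue [1, 6]
Visit 1 → queue [6]
Visit 6 → queue []

9 → 2 → 3 → 4 → 11 → 12 → 15 → 0 → 5 → 8 → 13 → 7 → 14 → 10 → 1 → 6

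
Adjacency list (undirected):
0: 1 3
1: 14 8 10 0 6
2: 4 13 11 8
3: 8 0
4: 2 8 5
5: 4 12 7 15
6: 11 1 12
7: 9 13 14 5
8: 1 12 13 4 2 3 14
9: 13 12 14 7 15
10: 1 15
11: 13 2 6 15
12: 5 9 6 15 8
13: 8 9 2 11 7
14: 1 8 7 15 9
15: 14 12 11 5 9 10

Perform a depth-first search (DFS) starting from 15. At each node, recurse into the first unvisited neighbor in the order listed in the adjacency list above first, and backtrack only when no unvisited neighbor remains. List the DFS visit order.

Visit 15
15 → 14
14 → 1
1 → 8
8 → 12
12 → 5
5 → 4
4 → 2
2 → 13
13 → 9
9 → 7
13 → 11
11 → 6
8 → 3
3 → 0
1 → 10

15, 14, 1, 8, 12, 5, 4, 2, 13, 9, 7, 11, 6, 3, 0, 10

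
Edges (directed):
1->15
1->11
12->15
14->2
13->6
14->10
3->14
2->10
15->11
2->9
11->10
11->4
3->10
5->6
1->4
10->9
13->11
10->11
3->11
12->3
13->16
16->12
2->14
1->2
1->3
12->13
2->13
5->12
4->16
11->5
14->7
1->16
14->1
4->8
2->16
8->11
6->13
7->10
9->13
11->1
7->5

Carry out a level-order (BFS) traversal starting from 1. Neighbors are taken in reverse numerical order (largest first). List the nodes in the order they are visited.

Visit 1; enqueue 16, 15, 11, 4, 3, 2 → queue [16, 15, 11, 4, 3, 2]
Visit 16; enqueue 12 → queue [15, 11, 4, 3, 2, 12]
Visit 15 → queue [11, 4, 3, 2, 12]
Visit 11; enqueue 10, 5 → queue [4, 3, 2, 12, 10, 5]
Visit 4; enqueue 8 → queue [3, 2, 12, 10, 5, 8]
Visit 3; enqueue 14 → queue [2, 12, 10, 5, 8, 14]
Visit 2; enqueue 13, 9 → queue [12, 10, 5, 8, 14, 13, 9]
Visit 12 → queue [10, 5, 8, 14, 13, 9]
Visit 10 → queue [5, 8, 14, 13, 9]
Visit 5; enqueue 6 → queue [8, 14, 13, 9, 6]
Visit 8 → queue [14, 13, 9, 6]
Visit 14; enqueue 7 → queue [13, 9, 6, 7]
Visit 13 → queue [9, 6, 7]
Visit 9 → queue [6, 7]
Visit 6 → queue [7]
Visit 7 → queue []

1 -> 16 -> 15 -> 11 -> 4 -> 3 -> 2 -> 12 -> 10 -> 5 -> 8 -> 14 -> 13 -> 9 -> 6 -> 7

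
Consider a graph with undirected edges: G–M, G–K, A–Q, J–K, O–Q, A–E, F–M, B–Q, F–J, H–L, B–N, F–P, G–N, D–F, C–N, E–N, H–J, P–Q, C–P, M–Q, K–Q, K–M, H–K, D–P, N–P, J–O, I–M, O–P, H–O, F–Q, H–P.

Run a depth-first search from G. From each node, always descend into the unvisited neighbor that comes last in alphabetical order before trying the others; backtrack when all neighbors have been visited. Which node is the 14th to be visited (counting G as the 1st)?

B

Visit G
G → N
N → P
P → Q
Q → O
O → J
J → K
K → M
M → I
M → F
F → D
K → H
H → L
Q → B
Q → A
A → E
P → C

Visit order: G, N, P, Q, O, J, K, M, I, F, D, H, L, B, A, E, C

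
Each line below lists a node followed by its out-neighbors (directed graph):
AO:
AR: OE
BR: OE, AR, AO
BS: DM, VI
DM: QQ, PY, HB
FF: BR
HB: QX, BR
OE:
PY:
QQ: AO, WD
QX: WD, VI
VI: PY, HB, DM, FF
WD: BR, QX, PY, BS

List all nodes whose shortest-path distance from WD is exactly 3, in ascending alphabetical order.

FF, HB, QQ

Level 0: WD
Level 1: BR, BS, PY, QX
Level 2: AO, AR, DM, OE, VI
Level 3: FF, HB, QQ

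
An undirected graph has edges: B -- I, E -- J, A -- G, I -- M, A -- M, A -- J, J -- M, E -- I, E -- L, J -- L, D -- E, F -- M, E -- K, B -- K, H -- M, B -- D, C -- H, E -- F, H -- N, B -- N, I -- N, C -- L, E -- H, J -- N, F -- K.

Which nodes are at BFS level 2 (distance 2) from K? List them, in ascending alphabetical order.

D, H, I, J, L, M, N

Level 0: K
Level 1: B, E, F
Level 2: D, H, I, J, L, M, N
Level 3: A, C
Level 4: G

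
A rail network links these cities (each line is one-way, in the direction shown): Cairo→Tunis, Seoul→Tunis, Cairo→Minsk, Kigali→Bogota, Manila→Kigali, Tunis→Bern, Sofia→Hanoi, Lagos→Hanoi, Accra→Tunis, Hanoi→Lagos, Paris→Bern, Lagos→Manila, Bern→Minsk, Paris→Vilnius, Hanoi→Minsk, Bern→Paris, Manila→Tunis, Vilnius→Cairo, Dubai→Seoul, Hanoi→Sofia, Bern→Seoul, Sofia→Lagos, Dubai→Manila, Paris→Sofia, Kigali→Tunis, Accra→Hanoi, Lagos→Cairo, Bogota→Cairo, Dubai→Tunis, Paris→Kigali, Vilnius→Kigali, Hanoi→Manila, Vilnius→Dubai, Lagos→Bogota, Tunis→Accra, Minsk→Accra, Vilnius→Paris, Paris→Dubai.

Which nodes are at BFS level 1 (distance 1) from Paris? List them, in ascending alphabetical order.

Level 0: Paris
Level 1: Bern, Dubai, Kigali, Sofia, Vilnius
Level 2: Bogota, Cairo, Hanoi, Lagos, Manila, Minsk, Seoul, Tunis
Level 3: Accra

Bern, Dubai, Kigali, Sofia, Vilnius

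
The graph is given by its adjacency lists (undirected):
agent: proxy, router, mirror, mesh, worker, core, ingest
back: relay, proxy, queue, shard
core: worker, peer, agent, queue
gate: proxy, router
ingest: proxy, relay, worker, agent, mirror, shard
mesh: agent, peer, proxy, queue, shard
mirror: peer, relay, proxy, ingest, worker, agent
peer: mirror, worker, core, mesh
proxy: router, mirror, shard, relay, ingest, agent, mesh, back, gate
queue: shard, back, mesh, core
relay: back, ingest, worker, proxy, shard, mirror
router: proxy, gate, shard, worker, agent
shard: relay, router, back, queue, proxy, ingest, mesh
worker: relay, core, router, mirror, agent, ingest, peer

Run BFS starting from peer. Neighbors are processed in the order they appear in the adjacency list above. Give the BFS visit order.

peer -> mirror -> worker -> core -> mesh -> relay -> proxy -> ingest -> agent -> router -> queue -> shard -> back -> gate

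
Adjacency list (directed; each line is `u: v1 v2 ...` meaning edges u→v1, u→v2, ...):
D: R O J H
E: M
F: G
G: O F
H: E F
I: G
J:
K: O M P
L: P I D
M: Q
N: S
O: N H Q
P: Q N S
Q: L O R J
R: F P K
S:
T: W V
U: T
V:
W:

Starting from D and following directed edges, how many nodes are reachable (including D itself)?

BFS from D visits: D, H, J, O, R, E, F, N, Q, K, P, M, G, S, L, I
Reachable nodes: 16 of 20 total.

16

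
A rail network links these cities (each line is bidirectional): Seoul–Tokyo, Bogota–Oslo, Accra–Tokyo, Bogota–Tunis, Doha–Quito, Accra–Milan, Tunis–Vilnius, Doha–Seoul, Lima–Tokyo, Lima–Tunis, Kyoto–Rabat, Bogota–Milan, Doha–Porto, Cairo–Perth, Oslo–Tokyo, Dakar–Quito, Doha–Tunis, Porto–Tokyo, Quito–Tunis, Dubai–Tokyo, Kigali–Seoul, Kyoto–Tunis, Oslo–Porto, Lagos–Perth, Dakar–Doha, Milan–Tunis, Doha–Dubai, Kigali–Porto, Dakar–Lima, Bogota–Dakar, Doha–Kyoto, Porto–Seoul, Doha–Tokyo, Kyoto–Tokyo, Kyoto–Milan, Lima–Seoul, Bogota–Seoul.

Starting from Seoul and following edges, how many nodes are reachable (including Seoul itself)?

17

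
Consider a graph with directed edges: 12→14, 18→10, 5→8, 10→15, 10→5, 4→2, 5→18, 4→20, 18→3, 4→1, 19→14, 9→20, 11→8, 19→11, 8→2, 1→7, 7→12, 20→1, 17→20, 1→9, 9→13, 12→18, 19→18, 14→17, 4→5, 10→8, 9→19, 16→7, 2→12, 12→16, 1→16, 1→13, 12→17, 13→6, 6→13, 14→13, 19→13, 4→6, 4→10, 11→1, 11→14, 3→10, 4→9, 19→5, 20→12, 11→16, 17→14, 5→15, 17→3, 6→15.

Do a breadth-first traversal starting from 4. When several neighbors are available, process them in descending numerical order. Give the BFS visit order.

Visit 4; enqueue 20, 10, 9, 6, 5, 2, 1 → queue [20, 10, 9, 6, 5, 2, 1]
Visit 20; enqueue 12 → queue [10, 9, 6, 5, 2, 1, 12]
Visit 10; enqueue 15, 8 → queue [9, 6, 5, 2, 1, 12, 15, 8]
Visit 9; enqueue 19, 13 → queue [6, 5, 2, 1, 12, 15, 8, 19, 13]
Visit 6 → queue [5, 2, 1, 12, 15, 8, 19, 13]
Visit 5; enqueue 18 → queue [2, 1, 12, 15, 8, 19, 13, 18]
Visit 2 → queue [1, 12, 15, 8, 19, 13, 18]
Visit 1; enqueue 16, 7 → queue [12, 15, 8, 19, 13, 18, 16, 7]
Visit 12; enqueue 17, 14 → queue [15, 8, 19, 13, 18, 16, 7, 17, 14]
Visit 15 → queue [8, 19, 13, 18, 16, 7, 17, 14]
Visit 8 → queue [19, 13, 18, 16, 7, 17, 14]
Visit 19; enqueue 11 → queue [13, 18, 16, 7, 17, 14, 11]
Visit 13 → queue [18, 16, 7, 17, 14, 11]
Visit 18; enqueue 3 → queue [16, 7, 17, 14, 11, 3]
Visit 16 → queue [7, 17, 14, 11, 3]
Visit 7 → queue [17, 14, 11, 3]
Visit 17 → queue [14, 11, 3]
Visit 14 → queue [11, 3]
Visit 11 → queue [3]
Visit 3 → queue []

4, 20, 10, 9, 6, 5, 2, 1, 12, 15, 8, 19, 13, 18, 16, 7, 17, 14, 11, 3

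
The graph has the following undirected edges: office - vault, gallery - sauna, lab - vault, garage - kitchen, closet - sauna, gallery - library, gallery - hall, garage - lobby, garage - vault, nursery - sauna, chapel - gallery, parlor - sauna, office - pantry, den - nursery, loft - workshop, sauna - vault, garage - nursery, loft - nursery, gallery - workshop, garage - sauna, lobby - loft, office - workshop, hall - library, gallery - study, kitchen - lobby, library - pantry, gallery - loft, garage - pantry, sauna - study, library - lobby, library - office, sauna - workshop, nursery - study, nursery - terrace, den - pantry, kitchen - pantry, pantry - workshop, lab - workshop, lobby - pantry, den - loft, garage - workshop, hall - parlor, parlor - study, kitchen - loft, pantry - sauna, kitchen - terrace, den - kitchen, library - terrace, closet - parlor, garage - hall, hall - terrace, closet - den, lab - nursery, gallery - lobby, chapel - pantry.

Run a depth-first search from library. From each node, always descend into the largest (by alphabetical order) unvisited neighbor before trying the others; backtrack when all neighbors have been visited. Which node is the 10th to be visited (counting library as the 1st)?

lab

Visit library
library → terrace
terrace → nursery
nursery → study
study → sauna
sauna → workshop
workshop → pantry
pantry → office
office → vault
vault → lab
vault → garage
garage → lobby
lobby → loft
loft → kitchen
kitchen → den
den → closet
closet → parlor
parlor → hall
hall → gallery
gallery → chapel

Visit order: library, terrace, nursery, study, sauna, workshop, pantry, office, vault, lab, garage, lobby, loft, kitchen, den, closet, parlor, hall, gallery, chapel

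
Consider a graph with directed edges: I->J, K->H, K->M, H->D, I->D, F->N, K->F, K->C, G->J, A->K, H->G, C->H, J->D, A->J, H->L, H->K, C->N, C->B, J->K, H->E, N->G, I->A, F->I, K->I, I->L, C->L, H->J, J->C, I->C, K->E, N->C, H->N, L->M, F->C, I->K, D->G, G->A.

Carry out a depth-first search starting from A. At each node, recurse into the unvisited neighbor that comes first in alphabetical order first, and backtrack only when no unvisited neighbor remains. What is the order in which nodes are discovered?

A, J, C, B, H, D, G, E, K, F, I, L, M, N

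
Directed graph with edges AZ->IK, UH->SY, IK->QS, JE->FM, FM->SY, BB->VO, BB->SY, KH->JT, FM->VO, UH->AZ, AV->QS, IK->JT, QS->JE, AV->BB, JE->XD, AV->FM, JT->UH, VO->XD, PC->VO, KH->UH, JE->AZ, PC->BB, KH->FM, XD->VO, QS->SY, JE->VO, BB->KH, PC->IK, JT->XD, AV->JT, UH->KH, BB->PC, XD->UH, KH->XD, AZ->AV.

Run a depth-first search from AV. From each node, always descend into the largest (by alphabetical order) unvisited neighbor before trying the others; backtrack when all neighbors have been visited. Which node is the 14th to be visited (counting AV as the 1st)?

Visit AV
AV → QS
QS → SY
QS → JE
JE → XD
XD → VO
XD → UH
UH → KH
KH → JT
KH → FM
UH → AZ
AZ → IK
AV → BB
BB → PC

Visit order: AV, QS, SY, JE, XD, VO, UH, KH, JT, FM, AZ, IK, BB, PC

PC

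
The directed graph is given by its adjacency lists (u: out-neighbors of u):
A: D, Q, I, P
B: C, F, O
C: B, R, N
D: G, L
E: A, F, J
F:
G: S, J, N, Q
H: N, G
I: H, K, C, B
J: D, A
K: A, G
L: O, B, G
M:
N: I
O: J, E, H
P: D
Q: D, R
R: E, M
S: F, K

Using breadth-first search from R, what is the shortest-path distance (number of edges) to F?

2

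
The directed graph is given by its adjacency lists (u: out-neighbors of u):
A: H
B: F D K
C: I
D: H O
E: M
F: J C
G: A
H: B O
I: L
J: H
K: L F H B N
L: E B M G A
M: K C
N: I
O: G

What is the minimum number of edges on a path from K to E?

2

Level 0: K
Level 1: B, F, H, L, N
Level 2: A, C, D, E, G, I, J, M, O
E first appears at level 2.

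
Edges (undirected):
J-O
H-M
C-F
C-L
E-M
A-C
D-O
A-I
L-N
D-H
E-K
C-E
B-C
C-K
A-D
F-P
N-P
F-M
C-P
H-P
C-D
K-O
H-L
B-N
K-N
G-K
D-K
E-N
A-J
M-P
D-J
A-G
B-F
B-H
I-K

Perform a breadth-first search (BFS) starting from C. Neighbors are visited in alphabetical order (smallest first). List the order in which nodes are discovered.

C, A, B, D, E, F, K, L, P, G, I, J, H, N, O, M

Visit C; enqueue A, B, D, E, F, K, L, P → queue [A, B, D, E, F, K, L, P]
Visit A; enqueue G, I, J → queue [B, D, E, F, K, L, P, G, I, J]
Visit B; enqueue H, N → queue [D, E, F, K, L, P, G, I, J, H, N]
Visit D; enqueue O → queue [E, F, K, L, P, G, I, J, H, N, O]
Visit E; enqueue M → queue [F, K, L, P, G, I, J, H, N, O, M]
Visit F → queue [K, L, P, G, I, J, H, N, O, M]
Visit K → queue [L, P, G, I, J, H, N, O, M]
Visit L → queue [P, G, I, J, H, N, O, M]
Visit P → queue [G, I, J, H, N, O, M]
Visit G → queue [I, J, H, N, O, M]
Visit I → queue [J, H, N, O, M]
Visit J → queue [H, N, O, M]
Visit H → queue [N, O, M]
Visit N → queue [O, M]
Visit O → queue [M]
Visit M → queue []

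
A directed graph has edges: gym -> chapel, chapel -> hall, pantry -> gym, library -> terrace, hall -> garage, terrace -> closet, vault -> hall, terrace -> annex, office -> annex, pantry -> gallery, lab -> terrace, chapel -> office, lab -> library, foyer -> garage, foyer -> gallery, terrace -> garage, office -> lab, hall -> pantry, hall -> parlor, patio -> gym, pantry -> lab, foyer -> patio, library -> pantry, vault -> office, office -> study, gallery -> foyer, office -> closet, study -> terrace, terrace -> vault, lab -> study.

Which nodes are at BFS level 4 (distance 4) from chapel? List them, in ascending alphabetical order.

foyer, vault

Level 0: chapel
Level 1: hall, office
Level 2: annex, closet, garage, lab, pantry, parlor, study
Level 3: gallery, gym, library, terrace
Level 4: foyer, vault
Level 5: patio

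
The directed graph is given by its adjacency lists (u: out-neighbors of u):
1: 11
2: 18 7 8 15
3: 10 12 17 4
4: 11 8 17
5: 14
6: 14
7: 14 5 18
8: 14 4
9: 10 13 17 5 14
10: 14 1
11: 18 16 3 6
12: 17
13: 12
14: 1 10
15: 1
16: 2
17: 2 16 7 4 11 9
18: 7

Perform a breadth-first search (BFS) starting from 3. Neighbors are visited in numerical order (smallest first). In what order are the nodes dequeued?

3 4 10 12 17 8 11 1 14 2 7 9 16 6 18 15 5 13

Visit 3; enqueue 4, 10, 12, 17 → queue [4, 10, 12, 17]
Visit 4; enqueue 8, 11 → queue [10, 12, 17, 8, 11]
Visit 10; enqueue 1, 14 → queue [12, 17, 8, 11, 1, 14]
Visit 12 → queue [17, 8, 11, 1, 14]
Visit 17; enqueue 2, 7, 9, 16 → queue [8, 11, 1, 14, 2, 7, 9, 16]
Visit 8 → queue [11, 1, 14, 2, 7, 9, 16]
Visit 11; enqueue 6, 18 → queue [1, 14, 2, 7, 9, 16, 6, 18]
Visit 1 → queue [14, 2, 7, 9, 16, 6, 18]
Visit 14 → queue [2, 7, 9, 16, 6, 18]
Visit 2; enqueue 15 → queue [7, 9, 16, 6, 18, 15]
Visit 7; enqueue 5 → queue [9, 16, 6, 18, 15, 5]
Visit 9; enqueue 13 → queue [16, 6, 18, 15, 5, 13]
Visit 16 → queue [6, 18, 15, 5, 13]
Visit 6 → queue [18, 15, 5, 13]
Visit 18 → queue [15, 5, 13]
Visit 15 → queue [5, 13]
Visit 5 → queue [13]
Visit 13 → queue []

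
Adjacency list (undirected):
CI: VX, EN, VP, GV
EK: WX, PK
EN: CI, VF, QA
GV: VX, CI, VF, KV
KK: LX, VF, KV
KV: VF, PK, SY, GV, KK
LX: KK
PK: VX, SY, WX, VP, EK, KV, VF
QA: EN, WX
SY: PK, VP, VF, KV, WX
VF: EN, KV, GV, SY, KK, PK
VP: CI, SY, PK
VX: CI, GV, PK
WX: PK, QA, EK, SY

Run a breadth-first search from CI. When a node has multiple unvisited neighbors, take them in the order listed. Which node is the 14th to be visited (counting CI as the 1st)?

LX

Visit CI; enqueue VX, EN, VP, GV → queue [VX, EN, VP, GV]
Visit VX; enqueue PK → queue [EN, VP, GV, PK]
Visit EN; enqueue VF, QA → queue [VP, GV, PK, VF, QA]
Visit VP; enqueue SY → queue [GV, PK, VF, QA, SY]
Visit GV; enqueue KV → queue [PK, VF, QA, SY, KV]
Visit PK; enqueue WX, EK → queue [VF, QA, SY, KV, WX, EK]
Visit VF; enqueue KK → queue [QA, SY, KV, WX, EK, KK]
Visit QA → queue [SY, KV, WX, EK, KK]
Visit SY → queue [KV, WX, EK, KK]
Visit KV → queue [WX, EK, KK]
Visit WX → queue [EK, KK]
Visit EK → queue [KK]
Visit KK; enqueue LX → queue [LX]
Visit LX → queue []

Visit order: CI, VX, EN, VP, GV, PK, VF, QA, SY, KV, WX, EK, KK, LX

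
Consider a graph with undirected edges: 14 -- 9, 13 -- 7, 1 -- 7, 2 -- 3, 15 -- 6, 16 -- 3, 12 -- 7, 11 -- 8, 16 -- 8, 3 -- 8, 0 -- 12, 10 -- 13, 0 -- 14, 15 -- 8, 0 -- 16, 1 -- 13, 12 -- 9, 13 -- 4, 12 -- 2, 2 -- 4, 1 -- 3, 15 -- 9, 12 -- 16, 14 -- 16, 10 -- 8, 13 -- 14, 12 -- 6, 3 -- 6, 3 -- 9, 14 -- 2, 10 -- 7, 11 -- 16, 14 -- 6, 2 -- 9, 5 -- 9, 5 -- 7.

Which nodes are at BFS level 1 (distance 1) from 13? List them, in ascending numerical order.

1, 4, 7, 10, 14

Level 0: 13
Level 1: 1, 4, 7, 10, 14
Level 2: 0, 2, 3, 5, 6, 8, 9, 12, 16
Level 3: 11, 15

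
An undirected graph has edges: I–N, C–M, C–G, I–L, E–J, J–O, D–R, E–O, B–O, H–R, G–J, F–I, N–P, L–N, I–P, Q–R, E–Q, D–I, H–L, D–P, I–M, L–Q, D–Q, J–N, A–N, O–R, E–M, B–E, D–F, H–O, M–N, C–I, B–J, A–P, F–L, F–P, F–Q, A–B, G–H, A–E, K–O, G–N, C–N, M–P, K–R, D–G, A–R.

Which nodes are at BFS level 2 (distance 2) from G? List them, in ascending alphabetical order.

Level 0: G
Level 1: C, D, H, J, N
Level 2: A, B, E, F, I, L, M, O, P, Q, R
Level 3: K

A, B, E, F, I, L, M, O, P, Q, R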